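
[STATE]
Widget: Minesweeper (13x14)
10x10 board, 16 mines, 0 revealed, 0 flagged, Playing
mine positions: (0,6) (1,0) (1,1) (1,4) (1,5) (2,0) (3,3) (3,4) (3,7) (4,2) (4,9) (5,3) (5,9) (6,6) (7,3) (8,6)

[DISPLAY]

■■■■■■■■■■   
■■■■■■■■■■   
■■■■■■■■■■   
■■■■■■■■■■   
■■■■■■■■■■   
■■■■■■■■■■   
■■■■■■■■■■   
■■■■■■■■■■   
■■■■■■■■■■   
■■■■■■■■■■   
             
             
             
             


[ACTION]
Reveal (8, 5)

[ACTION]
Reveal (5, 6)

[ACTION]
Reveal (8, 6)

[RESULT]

■■■■■■✹■■■   
✹✹■■✹✹■■■■   
✹■■■■■■■■■   
■■■✹✹■■✹■■   
■■✹■■■■■■✹   
■■■✹■■1■■✹   
■■■■■■✹■■■   
■■■✹■■■■■■   
■■■■■1✹■■■   
■■■■■■■■■■   
             
             
             
             


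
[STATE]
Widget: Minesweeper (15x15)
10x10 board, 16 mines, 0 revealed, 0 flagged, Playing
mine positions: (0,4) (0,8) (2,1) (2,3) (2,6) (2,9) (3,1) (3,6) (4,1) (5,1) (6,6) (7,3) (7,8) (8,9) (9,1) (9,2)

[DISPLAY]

■■■■■■■■■■     
■■■■■■■■■■     
■■■■■■■■■■     
■■■■■■■■■■     
■■■■■■■■■■     
■■■■■■■■■■     
■■■■■■■■■■     
■■■■■■■■■■     
■■■■■■■■■■     
■■■■■■■■■■     
               
               
               
               
               


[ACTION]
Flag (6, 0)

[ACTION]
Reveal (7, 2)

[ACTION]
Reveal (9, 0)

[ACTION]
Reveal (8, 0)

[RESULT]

■■■■■■■■■■     
■■■■■■■■■■     
■■■■■■■■■■     
■■■■■■■■■■     
■■■■■■■■■■     
■■■■■■■■■■     
⚑■■■■■■■■■     
■■1■■■■■■■     
1■■■■■■■■■     
1■■■■■■■■■     
               
               
               
               
               


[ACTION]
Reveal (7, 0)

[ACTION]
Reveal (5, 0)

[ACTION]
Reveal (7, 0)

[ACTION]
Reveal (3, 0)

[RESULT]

■■■■■■■■■■     
■■■■■■■■■■     
■■■■■■■■■■     
3■■■■■■■■■     
■■■■■■■■■■     
2■■■■■■■■■     
112■■■■■■■     
  1■■■■■■■     
123■■■■■■■     
1■■■■■■■■■     
               
               
               
               
               


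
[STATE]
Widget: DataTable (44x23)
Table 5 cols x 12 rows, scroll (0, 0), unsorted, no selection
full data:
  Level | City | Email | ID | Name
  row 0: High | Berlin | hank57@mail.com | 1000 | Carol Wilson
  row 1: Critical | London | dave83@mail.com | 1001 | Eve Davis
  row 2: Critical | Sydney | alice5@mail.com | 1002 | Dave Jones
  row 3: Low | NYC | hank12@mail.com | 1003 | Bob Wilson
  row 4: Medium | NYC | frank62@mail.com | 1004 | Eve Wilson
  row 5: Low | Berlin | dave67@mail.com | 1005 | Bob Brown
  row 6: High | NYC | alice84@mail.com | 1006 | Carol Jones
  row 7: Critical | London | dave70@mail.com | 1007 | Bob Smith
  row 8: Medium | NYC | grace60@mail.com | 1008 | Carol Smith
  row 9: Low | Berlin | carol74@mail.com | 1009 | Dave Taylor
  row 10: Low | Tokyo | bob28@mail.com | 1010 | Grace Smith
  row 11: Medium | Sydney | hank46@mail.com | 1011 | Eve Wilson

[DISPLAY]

Level   │City  │Email           │ID  │Name  
────────┼──────┼────────────────┼────┼──────
High    │Berlin│hank57@mail.com │1000│Carol 
Critical│London│dave83@mail.com │1001│Eve Da
Critical│Sydney│alice5@mail.com │1002│Dave J
Low     │NYC   │hank12@mail.com │1003│Bob Wi
Medium  │NYC   │frank62@mail.com│1004│Eve Wi
Low     │Berlin│dave67@mail.com │1005│Bob Br
High    │NYC   │alice84@mail.com│1006│Carol 
Critical│London│dave70@mail.com │1007│Bob Sm
Medium  │NYC   │grace60@mail.com│1008│Carol 
Low     │Berlin│carol74@mail.com│1009│Dave T
Low     │Tokyo │bob28@mail.com  │1010│Grace 
Medium  │Sydney│hank46@mail.com │1011│Eve Wi
                                            
                                            
                                            
                                            
                                            
                                            
                                            
                                            
                                            


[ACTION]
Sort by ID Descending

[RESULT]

Level   │City  │Email           │ID ▼│Name  
────────┼──────┼────────────────┼────┼──────
Medium  │Sydney│hank46@mail.com │1011│Eve Wi
Low     │Tokyo │bob28@mail.com  │1010│Grace 
Low     │Berlin│carol74@mail.com│1009│Dave T
Medium  │NYC   │grace60@mail.com│1008│Carol 
Critical│London│dave70@mail.com │1007│Bob Sm
High    │NYC   │alice84@mail.com│1006│Carol 
Low     │Berlin│dave67@mail.com │1005│Bob Br
Medium  │NYC   │frank62@mail.com│1004│Eve Wi
Low     │NYC   │hank12@mail.com │1003│Bob Wi
Critical│Sydney│alice5@mail.com │1002│Dave J
Critical│London│dave83@mail.com │1001│Eve Da
High    │Berlin│hank57@mail.com │1000│Carol 
                                            
                                            
                                            
                                            
                                            
                                            
                                            
                                            
                                            


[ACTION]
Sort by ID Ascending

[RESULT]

Level   │City  │Email           │ID ▲│Name  
────────┼──────┼────────────────┼────┼──────
High    │Berlin│hank57@mail.com │1000│Carol 
Critical│London│dave83@mail.com │1001│Eve Da
Critical│Sydney│alice5@mail.com │1002│Dave J
Low     │NYC   │hank12@mail.com │1003│Bob Wi
Medium  │NYC   │frank62@mail.com│1004│Eve Wi
Low     │Berlin│dave67@mail.com │1005│Bob Br
High    │NYC   │alice84@mail.com│1006│Carol 
Critical│London│dave70@mail.com │1007│Bob Sm
Medium  │NYC   │grace60@mail.com│1008│Carol 
Low     │Berlin│carol74@mail.com│1009│Dave T
Low     │Tokyo │bob28@mail.com  │1010│Grace 
Medium  │Sydney│hank46@mail.com │1011│Eve Wi
                                            
                                            
                                            
                                            
                                            
                                            
                                            
                                            
                                            


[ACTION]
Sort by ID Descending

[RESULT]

Level   │City  │Email           │ID ▼│Name  
────────┼──────┼────────────────┼────┼──────
Medium  │Sydney│hank46@mail.com │1011│Eve Wi
Low     │Tokyo │bob28@mail.com  │1010│Grace 
Low     │Berlin│carol74@mail.com│1009│Dave T
Medium  │NYC   │grace60@mail.com│1008│Carol 
Critical│London│dave70@mail.com │1007│Bob Sm
High    │NYC   │alice84@mail.com│1006│Carol 
Low     │Berlin│dave67@mail.com │1005│Bob Br
Medium  │NYC   │frank62@mail.com│1004│Eve Wi
Low     │NYC   │hank12@mail.com │1003│Bob Wi
Critical│Sydney│alice5@mail.com │1002│Dave J
Critical│London│dave83@mail.com │1001│Eve Da
High    │Berlin│hank57@mail.com │1000│Carol 
                                            
                                            
                                            
                                            
                                            
                                            
                                            
                                            
                                            


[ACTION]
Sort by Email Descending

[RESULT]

Level   │City  │Email          ▼│ID  │Name  
────────┼──────┼────────────────┼────┼──────
High    │Berlin│hank57@mail.com │1000│Carol 
Medium  │Sydney│hank46@mail.com │1011│Eve Wi
Low     │NYC   │hank12@mail.com │1003│Bob Wi
Medium  │NYC   │grace60@mail.com│1008│Carol 
Medium  │NYC   │frank62@mail.com│1004│Eve Wi
Critical│London│dave83@mail.com │1001│Eve Da
Critical│London│dave70@mail.com │1007│Bob Sm
Low     │Berlin│dave67@mail.com │1005│Bob Br
Low     │Berlin│carol74@mail.com│1009│Dave T
Low     │Tokyo │bob28@mail.com  │1010│Grace 
High    │NYC   │alice84@mail.com│1006│Carol 
Critical│Sydney│alice5@mail.com │1002│Dave J
                                            
                                            
                                            
                                            
                                            
                                            
                                            
                                            
                                            


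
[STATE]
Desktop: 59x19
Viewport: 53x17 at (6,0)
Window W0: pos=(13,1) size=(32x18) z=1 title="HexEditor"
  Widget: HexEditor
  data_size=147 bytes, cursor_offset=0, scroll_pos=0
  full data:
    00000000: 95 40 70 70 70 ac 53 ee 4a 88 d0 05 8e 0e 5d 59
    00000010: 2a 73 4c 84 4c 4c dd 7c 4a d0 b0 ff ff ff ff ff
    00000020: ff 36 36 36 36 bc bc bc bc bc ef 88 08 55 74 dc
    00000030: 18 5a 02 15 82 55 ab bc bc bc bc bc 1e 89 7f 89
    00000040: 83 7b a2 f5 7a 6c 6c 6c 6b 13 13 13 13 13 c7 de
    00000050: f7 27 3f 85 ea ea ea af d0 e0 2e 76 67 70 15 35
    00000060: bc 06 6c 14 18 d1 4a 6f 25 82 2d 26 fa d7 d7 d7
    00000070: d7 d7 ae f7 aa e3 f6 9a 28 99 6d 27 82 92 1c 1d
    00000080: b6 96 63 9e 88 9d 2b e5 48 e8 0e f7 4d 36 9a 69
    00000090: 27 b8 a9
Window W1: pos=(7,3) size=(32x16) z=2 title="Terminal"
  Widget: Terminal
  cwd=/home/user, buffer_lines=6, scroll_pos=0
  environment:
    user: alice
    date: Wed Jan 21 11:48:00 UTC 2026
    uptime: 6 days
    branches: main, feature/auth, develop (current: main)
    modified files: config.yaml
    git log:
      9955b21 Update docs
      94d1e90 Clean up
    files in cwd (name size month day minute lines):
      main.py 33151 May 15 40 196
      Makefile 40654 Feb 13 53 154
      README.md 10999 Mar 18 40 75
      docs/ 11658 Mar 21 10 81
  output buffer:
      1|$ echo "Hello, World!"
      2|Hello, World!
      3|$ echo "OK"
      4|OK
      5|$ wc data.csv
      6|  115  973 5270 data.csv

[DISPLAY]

                                                     
       ┏━━━━━━━━━━━━━━━━━━━━━━━━━━━━━━┓              
       ┃ HexEditor                    ┃              
 ┏━━━━━━━━━━━━━━━━━━━━━━━━━━━━━━┓─────┨              
 ┃ Terminal                     ┃ac 53┃              
 ┠──────────────────────────────┨4c dd┃              
 ┃$ echo "Hello, World!"        ┃bc bc┃              
 ┃Hello, World!                 ┃55 ab┃              
 ┃$ echo "OK"                   ┃6c 6c┃              
 ┃OK                            ┃ea ea┃              
 ┃$ wc data.csv                 ┃d1 4a┃              
 ┃  115  973 5270 data.csv      ┃e3 f6┃              
 ┃$ █                           ┃9d 2b┃              
 ┃                              ┃     ┃              
 ┃                              ┃     ┃              
 ┃                              ┃     ┃              
 ┃                              ┃     ┃              


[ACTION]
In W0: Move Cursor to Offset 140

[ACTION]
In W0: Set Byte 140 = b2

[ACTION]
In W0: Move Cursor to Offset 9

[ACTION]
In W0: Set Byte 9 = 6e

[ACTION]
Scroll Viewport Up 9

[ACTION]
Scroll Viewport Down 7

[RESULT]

       ┃ HexEditor                    ┃              
 ┏━━━━━━━━━━━━━━━━━━━━━━━━━━━━━━┓─────┨              
 ┃ Terminal                     ┃ac 53┃              
 ┠──────────────────────────────┨4c dd┃              
 ┃$ echo "Hello, World!"        ┃bc bc┃              
 ┃Hello, World!                 ┃55 ab┃              
 ┃$ echo "OK"                   ┃6c 6c┃              
 ┃OK                            ┃ea ea┃              
 ┃$ wc data.csv                 ┃d1 4a┃              
 ┃  115  973 5270 data.csv      ┃e3 f6┃              
 ┃$ █                           ┃9d 2b┃              
 ┃                              ┃     ┃              
 ┃                              ┃     ┃              
 ┃                              ┃     ┃              
 ┃                              ┃     ┃              
 ┃                              ┃     ┃              
 ┗━━━━━━━━━━━━━━━━━━━━━━━━━━━━━━┛━━━━━┛              


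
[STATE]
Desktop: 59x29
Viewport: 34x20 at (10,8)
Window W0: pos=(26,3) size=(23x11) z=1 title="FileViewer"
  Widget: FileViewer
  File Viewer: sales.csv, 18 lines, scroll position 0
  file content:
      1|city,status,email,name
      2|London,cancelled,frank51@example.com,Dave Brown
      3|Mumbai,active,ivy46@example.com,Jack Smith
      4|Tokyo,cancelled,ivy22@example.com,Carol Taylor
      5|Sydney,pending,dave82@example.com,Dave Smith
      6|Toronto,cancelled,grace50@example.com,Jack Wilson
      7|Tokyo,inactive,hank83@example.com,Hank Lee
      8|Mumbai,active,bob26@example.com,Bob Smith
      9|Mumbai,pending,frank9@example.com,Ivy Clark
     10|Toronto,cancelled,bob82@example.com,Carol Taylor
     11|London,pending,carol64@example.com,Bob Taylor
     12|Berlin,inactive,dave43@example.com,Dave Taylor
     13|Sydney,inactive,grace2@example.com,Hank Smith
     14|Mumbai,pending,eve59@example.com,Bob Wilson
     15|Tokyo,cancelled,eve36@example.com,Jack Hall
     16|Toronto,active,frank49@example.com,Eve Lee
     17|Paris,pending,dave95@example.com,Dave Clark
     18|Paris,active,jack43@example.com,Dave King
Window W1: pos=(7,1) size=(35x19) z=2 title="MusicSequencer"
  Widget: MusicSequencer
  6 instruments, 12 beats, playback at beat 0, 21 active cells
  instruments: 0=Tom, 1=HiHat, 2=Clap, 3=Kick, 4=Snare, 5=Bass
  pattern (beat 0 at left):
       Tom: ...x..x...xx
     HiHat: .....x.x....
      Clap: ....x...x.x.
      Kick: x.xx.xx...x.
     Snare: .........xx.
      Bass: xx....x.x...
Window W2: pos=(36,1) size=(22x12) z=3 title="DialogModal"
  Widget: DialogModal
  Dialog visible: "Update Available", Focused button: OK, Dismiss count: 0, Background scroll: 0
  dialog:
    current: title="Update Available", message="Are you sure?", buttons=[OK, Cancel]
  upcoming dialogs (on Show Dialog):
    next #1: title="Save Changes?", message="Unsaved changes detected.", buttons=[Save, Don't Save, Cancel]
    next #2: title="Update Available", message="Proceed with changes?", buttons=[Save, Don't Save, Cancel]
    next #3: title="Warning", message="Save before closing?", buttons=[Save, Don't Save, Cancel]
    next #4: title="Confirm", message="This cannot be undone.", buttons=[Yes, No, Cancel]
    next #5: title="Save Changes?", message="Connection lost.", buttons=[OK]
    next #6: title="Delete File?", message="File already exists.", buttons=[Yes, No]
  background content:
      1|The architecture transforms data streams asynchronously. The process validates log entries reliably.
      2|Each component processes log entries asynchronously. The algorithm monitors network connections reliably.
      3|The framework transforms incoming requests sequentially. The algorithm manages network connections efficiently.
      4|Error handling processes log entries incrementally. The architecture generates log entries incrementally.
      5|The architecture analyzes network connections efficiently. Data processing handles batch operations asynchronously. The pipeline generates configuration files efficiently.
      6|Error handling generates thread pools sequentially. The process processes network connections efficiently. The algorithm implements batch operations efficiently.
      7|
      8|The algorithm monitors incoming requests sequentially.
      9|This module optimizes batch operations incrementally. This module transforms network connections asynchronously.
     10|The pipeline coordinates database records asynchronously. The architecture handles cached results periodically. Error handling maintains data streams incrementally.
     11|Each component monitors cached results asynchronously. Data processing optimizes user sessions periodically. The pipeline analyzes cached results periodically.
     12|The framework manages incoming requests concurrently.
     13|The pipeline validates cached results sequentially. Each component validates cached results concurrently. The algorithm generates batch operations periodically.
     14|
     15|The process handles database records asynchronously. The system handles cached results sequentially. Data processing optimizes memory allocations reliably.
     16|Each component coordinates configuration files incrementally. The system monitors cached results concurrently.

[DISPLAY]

Kick█·██·██···█·          ┃Th│[OK]
nare·········██·          ┃Er└────
Bass██····█·█···          ┃       
                          ┃The alg
                          ┗━━━━━━━
                               ┃━━
                               ┃  
                               ┃  
                               ┃  
                               ┃  
                               ┃  
━━━━━━━━━━━━━━━━━━━━━━━━━━━━━━━┛  
                                  
                                  
                                  
                                  
                                  
                                  
                                  
                                  


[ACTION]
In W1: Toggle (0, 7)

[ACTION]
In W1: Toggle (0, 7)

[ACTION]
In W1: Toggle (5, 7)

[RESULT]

Kick█·██·██···█·          ┃Th│[OK]
nare·········██·          ┃Er└────
Bass██····███···          ┃       
                          ┃The alg
                          ┗━━━━━━━
                               ┃━━
                               ┃  
                               ┃  
                               ┃  
                               ┃  
                               ┃  
━━━━━━━━━━━━━━━━━━━━━━━━━━━━━━━┛  
                                  
                                  
                                  
                                  
                                  
                                  
                                  
                                  


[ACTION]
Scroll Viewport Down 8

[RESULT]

nare·········██·          ┃Er└────
Bass██····███···          ┃       
                          ┃The alg
                          ┗━━━━━━━
                               ┃━━
                               ┃  
                               ┃  
                               ┃  
                               ┃  
                               ┃  
━━━━━━━━━━━━━━━━━━━━━━━━━━━━━━━┛  
                                  
                                  
                                  
                                  
                                  
                                  
                                  
                                  
                                  


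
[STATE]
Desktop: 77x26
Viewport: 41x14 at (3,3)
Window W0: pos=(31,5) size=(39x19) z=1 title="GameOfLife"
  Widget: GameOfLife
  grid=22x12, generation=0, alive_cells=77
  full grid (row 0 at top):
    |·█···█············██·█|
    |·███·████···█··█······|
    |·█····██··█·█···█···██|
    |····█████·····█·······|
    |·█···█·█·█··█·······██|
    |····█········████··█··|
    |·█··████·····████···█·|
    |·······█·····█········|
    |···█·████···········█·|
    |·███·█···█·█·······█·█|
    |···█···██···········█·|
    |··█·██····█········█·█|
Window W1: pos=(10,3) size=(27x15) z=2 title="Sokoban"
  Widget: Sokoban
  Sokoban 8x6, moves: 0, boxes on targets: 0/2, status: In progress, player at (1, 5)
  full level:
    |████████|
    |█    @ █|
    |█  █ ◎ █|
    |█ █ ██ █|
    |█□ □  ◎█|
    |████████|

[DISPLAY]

       ┏━━━━━━━━━━━━━━━━━━━━━━━━━┓       
       ┃ Sokoban                 ┃       
       ┠─────────────────────────┨━━━━━━━
       ┃████████                 ┃OfLife 
       ┃█    @ █                 ┃───────
       ┃█  █ ◎ █                 ┃0      
       ┃█ █ ██ █                 ┃█······
       ┃█□ □  ◎█                 ┃████···
       ┃████████                 ┃·██··█·
       ┃Moves: 0  0/2            ┃████···
       ┃                         ┃█·█·█··
       ┃                         ┃·······
       ┃                         ┃███····
       ┃                         ┃··█····


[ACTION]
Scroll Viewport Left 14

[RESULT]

          ┏━━━━━━━━━━━━━━━━━━━━━━━━━┓    
          ┃ Sokoban                 ┃    
          ┠─────────────────────────┨━━━━
          ┃████████                 ┃OfLi
          ┃█    @ █                 ┃────
          ┃█  █ ◎ █                 ┃0   
          ┃█ █ ██ █                 ┃█···
          ┃█□ □  ◎█                 ┃████
          ┃████████                 ┃·██·
          ┃Moves: 0  0/2            ┃████
          ┃                         ┃█·█·
          ┃                         ┃····
          ┃                         ┃███·
          ┃                         ┃··█·


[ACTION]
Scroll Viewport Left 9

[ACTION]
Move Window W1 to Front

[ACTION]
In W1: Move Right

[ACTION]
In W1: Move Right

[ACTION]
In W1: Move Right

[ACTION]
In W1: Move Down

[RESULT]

          ┏━━━━━━━━━━━━━━━━━━━━━━━━━┓    
          ┃ Sokoban                 ┃    
          ┠─────────────────────────┨━━━━
          ┃████████                 ┃OfLi
          ┃█      █                 ┃────
          ┃█  █ ◎@█                 ┃0   
          ┃█ █ ██ █                 ┃█···
          ┃█□ □  ◎█                 ┃████
          ┃████████                 ┃·██·
          ┃Moves: 2  0/2            ┃████
          ┃                         ┃█·█·
          ┃                         ┃····
          ┃                         ┃███·
          ┃                         ┃··█·


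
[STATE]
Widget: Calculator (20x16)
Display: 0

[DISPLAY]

                   0
┌───┬───┬───┬───┐   
│ 7 │ 8 │ 9 │ ÷ │   
├───┼───┼───┼───┤   
│ 4 │ 5 │ 6 │ × │   
├───┼───┼───┼───┤   
│ 1 │ 2 │ 3 │ - │   
├───┼───┼───┼───┤   
│ 0 │ . │ = │ + │   
├───┼───┼───┼───┤   
│ C │ MC│ MR│ M+│   
└───┴───┴───┴───┘   
                    
                    
                    
                    


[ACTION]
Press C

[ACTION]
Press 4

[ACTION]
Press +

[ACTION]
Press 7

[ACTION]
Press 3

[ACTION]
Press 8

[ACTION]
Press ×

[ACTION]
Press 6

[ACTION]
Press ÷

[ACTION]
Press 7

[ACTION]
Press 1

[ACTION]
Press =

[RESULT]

         62.70422535
┌───┬───┬───┬───┐   
│ 7 │ 8 │ 9 │ ÷ │   
├───┼───┼───┼───┤   
│ 4 │ 5 │ 6 │ × │   
├───┼───┼───┼───┤   
│ 1 │ 2 │ 3 │ - │   
├───┼───┼───┼───┤   
│ 0 │ . │ = │ + │   
├───┼───┼───┼───┤   
│ C │ MC│ MR│ M+│   
└───┴───┴───┴───┘   
                    
                    
                    
                    


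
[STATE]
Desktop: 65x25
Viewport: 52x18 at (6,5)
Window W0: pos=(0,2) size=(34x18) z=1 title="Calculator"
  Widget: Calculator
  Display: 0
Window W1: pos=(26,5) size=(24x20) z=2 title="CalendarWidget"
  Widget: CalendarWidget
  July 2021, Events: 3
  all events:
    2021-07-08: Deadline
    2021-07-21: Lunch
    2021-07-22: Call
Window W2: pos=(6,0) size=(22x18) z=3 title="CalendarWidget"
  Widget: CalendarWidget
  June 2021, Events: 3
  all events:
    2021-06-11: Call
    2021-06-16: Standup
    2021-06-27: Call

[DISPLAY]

┃    1  2  3  4  5  6┃━━━━━━━━━━━━━━━━━━━━━┓        
┃ 7  8  9 10 11* 12 1┃CalendarWidget       ┃        
┃14 15 16* 17 18 19 2┃─────────────────────┨        
┃21 22 23 24 25 26 27┃     July 2021       ┃        
┃28 29 30            ┃o Tu We Th Fr Sa Su  ┃        
┃                    ┃         1  2  3  4  ┃        
┃                    ┃5  6  7  8*  9 10 11 ┃        
┃                    ┃2 13 14 15 16 17 18  ┃        
┃                    ┃9 20 21* 22* 23 24 25┃        
┃                    ┃6 27 28 29 30 31     ┃        
┃                    ┃                     ┃        
┃                    ┃                     ┃        
┗━━━━━━━━━━━━━━━━━━━━┛                     ┃        
                    ┃                      ┃        
━━━━━━━━━━━━━━━━━━━━┃                      ┃        
                    ┃                      ┃        
                    ┃                      ┃        
                    ┃                      ┃        


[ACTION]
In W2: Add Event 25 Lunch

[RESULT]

┃    1  2  3  4  5  6┃━━━━━━━━━━━━━━━━━━━━━┓        
┃ 7  8  9 10 11* 12 1┃CalendarWidget       ┃        
┃14 15 16* 17 18 19 2┃─────────────────────┨        
┃21 22 23 24 25* 26 2┃     July 2021       ┃        
┃28 29 30            ┃o Tu We Th Fr Sa Su  ┃        
┃                    ┃         1  2  3  4  ┃        
┃                    ┃5  6  7  8*  9 10 11 ┃        
┃                    ┃2 13 14 15 16 17 18  ┃        
┃                    ┃9 20 21* 22* 23 24 25┃        
┃                    ┃6 27 28 29 30 31     ┃        
┃                    ┃                     ┃        
┃                    ┃                     ┃        
┗━━━━━━━━━━━━━━━━━━━━┛                     ┃        
                    ┃                      ┃        
━━━━━━━━━━━━━━━━━━━━┃                      ┃        
                    ┃                      ┃        
                    ┃                      ┃        
                    ┃                      ┃        


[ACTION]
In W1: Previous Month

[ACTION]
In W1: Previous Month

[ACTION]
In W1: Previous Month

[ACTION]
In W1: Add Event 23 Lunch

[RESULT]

┃    1  2  3  4  5  6┃━━━━━━━━━━━━━━━━━━━━━┓        
┃ 7  8  9 10 11* 12 1┃CalendarWidget       ┃        
┃14 15 16* 17 18 19 2┃─────────────────────┨        
┃21 22 23 24 25* 26 2┃     April 2021      ┃        
┃28 29 30            ┃o Tu We Th Fr Sa Su  ┃        
┃                    ┃         1  2  3  4  ┃        
┃                    ┃5  6  7  8  9 10 11  ┃        
┃                    ┃2 13 14 15 16 17 18  ┃        
┃                    ┃9 20 21 22 23* 24 25 ┃        
┃                    ┃6 27 28 29 30        ┃        
┃                    ┃                     ┃        
┃                    ┃                     ┃        
┗━━━━━━━━━━━━━━━━━━━━┛                     ┃        
                    ┃                      ┃        
━━━━━━━━━━━━━━━━━━━━┃                      ┃        
                    ┃                      ┃        
                    ┃                      ┃        
                    ┃                      ┃        


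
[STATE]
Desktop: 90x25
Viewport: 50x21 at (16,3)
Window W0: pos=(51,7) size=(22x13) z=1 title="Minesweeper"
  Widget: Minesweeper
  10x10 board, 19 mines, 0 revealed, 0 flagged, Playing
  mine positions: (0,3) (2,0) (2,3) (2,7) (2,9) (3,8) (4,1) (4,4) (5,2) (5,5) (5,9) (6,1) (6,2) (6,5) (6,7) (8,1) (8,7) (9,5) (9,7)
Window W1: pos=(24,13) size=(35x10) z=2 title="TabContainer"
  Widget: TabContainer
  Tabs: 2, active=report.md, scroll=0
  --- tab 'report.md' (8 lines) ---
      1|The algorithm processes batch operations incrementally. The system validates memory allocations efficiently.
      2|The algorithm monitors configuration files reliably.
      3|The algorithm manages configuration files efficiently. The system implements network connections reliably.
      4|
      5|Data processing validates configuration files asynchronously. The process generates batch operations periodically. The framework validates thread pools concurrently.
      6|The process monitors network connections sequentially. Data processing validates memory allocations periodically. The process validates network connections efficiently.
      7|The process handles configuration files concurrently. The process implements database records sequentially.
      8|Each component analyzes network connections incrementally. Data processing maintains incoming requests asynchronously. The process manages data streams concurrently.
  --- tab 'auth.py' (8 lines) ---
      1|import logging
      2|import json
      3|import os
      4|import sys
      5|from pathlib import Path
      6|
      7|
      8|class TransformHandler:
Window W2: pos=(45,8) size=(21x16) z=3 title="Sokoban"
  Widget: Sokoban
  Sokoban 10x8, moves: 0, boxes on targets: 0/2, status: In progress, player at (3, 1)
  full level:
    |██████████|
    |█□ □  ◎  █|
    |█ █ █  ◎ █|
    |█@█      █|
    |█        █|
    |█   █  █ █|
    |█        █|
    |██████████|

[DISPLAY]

                                                  
                                                  
                                                  
                                                  
                                   ┏━━━━━━━━━━━━━━
                             ┏━━━━━━━━━━━━━━━━━━━┓
                             ┃ Sokoban           ┃
                             ┠───────────────────┨
                             ┃██████████         ┃
                             ┃█□ □  ◎  █         ┃
        ┏━━━━━━━━━━━━━━━━━━━━┃█ █ █  ◎ █         ┃
        ┃ TabContainer       ┃█@█      █         ┃
        ┠────────────────────┃█        █         ┃
        ┃[report.md]│ auth.py┃█   █  █ █         ┃
        ┃────────────────────┃█        █         ┃
        ┃The algorithm proces┃██████████         ┃
        ┃The algorithm monito┃Moves: 0  0/2      ┃
        ┃The algorithm manage┃                   ┃
        ┃                    ┃                   ┃
        ┗━━━━━━━━━━━━━━━━━━━━┃                   ┃
                             ┗━━━━━━━━━━━━━━━━━━━┛


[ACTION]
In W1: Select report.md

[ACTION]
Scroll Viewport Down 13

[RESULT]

                                                  
                                                  
                                                  
                                   ┏━━━━━━━━━━━━━━
                             ┏━━━━━━━━━━━━━━━━━━━┓
                             ┃ Sokoban           ┃
                             ┠───────────────────┨
                             ┃██████████         ┃
                             ┃█□ □  ◎  █         ┃
        ┏━━━━━━━━━━━━━━━━━━━━┃█ █ █  ◎ █         ┃
        ┃ TabContainer       ┃█@█      █         ┃
        ┠────────────────────┃█        █         ┃
        ┃[report.md]│ auth.py┃█   █  █ █         ┃
        ┃────────────────────┃█        █         ┃
        ┃The algorithm proces┃██████████         ┃
        ┃The algorithm monito┃Moves: 0  0/2      ┃
        ┃The algorithm manage┃                   ┃
        ┃                    ┃                   ┃
        ┗━━━━━━━━━━━━━━━━━━━━┃                   ┃
                             ┗━━━━━━━━━━━━━━━━━━━┛
                                                  


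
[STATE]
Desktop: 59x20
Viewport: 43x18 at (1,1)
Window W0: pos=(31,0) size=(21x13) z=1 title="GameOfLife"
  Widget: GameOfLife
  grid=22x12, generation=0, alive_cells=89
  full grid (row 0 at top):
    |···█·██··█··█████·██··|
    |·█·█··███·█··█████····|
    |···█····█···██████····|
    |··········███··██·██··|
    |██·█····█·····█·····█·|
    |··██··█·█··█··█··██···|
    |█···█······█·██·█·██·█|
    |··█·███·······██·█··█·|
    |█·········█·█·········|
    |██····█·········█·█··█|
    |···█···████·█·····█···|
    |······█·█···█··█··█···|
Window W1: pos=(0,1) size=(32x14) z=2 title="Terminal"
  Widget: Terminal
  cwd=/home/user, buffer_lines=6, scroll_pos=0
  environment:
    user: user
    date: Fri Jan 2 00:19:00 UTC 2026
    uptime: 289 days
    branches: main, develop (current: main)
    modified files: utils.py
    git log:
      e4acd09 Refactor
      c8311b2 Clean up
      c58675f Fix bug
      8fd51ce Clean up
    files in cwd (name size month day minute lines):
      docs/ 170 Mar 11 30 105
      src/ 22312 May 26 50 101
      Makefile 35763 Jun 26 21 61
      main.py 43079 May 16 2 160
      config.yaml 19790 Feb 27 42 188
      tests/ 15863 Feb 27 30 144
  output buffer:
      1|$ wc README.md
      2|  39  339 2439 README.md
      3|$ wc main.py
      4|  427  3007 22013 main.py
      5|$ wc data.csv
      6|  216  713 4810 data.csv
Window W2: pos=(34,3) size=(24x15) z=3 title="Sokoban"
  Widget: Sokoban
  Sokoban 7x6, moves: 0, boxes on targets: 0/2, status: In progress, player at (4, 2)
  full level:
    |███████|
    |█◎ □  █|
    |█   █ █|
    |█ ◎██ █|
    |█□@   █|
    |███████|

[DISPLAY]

━━━━━━━━━━━━━━━━━━━━━━━━━━━━━━┓ GameOfLife 
 Terminal                     ┃────────────
──────────────────────────────┨Ge┏━━━━━━━━━
$ wc README.md                ┃··┃ Sokoban 
  39  339 2439 README.md      ┃··┠─────────
$ wc main.py                  ┃█·┃███████  
  427  3007 22013 main.py     ┃·█┃█◎ □  █  
$ wc data.csv                 ┃··┃█   █ █  
  216  713 4810 data.csv      ┃·█┃█ ◎██ █  
$ █                           ┃··┃█□@   █  
                              ┃█·┃███████  
                              ┃━━┃Moves: 0 
                              ┃  ┃         
━━━━━━━━━━━━━━━━━━━━━━━━━━━━━━┛  ┃         
                                 ┃         
                                 ┃         
                                 ┗━━━━━━━━━
                                           


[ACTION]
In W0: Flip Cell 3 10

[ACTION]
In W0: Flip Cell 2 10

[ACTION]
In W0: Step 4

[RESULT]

━━━━━━━━━━━━━━━━━━━━━━━━━━━━━━┓ GameOfLife 
 Terminal                     ┃────────────
──────────────────────────────┨Ge┏━━━━━━━━━
$ wc README.md                ┃··┃ Sokoban 
  39  339 2439 README.md      ┃█·┠─────────
$ wc main.py                  ┃·█┃███████  
  427  3007 22013 main.py     ┃·█┃█◎ □  █  
$ wc data.csv                 ┃··┃█   █ █  
  216  713 4810 data.csv      ┃·█┃█ ◎██ █  
$ █                           ┃·█┃█□@   █  
                              ┃█·┃███████  
                              ┃━━┃Moves: 0 
                              ┃  ┃         
━━━━━━━━━━━━━━━━━━━━━━━━━━━━━━┛  ┃         
                                 ┃         
                                 ┃         
                                 ┗━━━━━━━━━
                                           
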